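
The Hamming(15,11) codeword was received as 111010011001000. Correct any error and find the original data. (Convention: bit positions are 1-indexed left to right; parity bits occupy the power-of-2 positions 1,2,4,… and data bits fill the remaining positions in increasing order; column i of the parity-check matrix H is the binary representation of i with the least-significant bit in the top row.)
Syndrome s = H · r^T (mod 2), r = 111010011001000:
  s[0] = (101010101010101)·(111010011001000) mod 2 = 1+0+1+0+1+0+0+0+1+0+0+0+0+0+0 mod 2 = 0
  s[1] = (011001100110011)·(111010011001000) mod 2 = 0+1+1+0+0+0+0+0+0+0+0+0+0+0+0 mod 2 = 0
  s[2] = (000111100001111)·(111010011001000) mod 2 = 0+0+0+0+1+0+0+0+0+0+0+1+0+0+0 mod 2 = 0
  s[3] = (000000011111111)·(111010011001000) mod 2 = 0+0+0+0+0+0+0+1+1+0+0+1+0+0+0 mod 2 = 1
Syndrome = 0001
Column 8 of H equals this syndrome → error at bit 8 (1-indexed).
Flip bit 8: 111010011001000 → 111010001001000
Extract data bits at positions {3,5,6,7,9,10,11,12,13,14,15}: 11001001000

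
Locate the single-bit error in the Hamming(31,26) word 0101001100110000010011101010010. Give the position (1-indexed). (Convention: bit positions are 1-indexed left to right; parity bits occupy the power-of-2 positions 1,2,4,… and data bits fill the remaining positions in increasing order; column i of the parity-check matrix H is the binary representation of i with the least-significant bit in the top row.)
Syndrome s = H · r^T (mod 2), r = 0101001100110000010011101010010:
  s[0] = (1010101010101010101010101010101)·(0101001100110000010011101010010) mod 2 = 0+0+0+0+0+0+1+0+0+0+1+0+0+0+0+0+0+0+0+0+1+0+1+0+1+0+1+0+0+0+0 mod 2 = 0
  s[1] = (0110011001100110011001100110011)·(0101001100110000010011101010010) mod 2 = 0+1+0+0+0+0+1+0+0+0+1+0+0+0+0+0+0+1+0+0+0+1+1+0+0+0+1+0+0+1+0 mod 2 = 0
  s[2] = (0001111000011110000111100001111)·(0101001100110000010011101010010) mod 2 = 0+0+0+1+0+0+1+0+0+0+0+1+0+0+0+0+0+0+0+0+1+1+1+0+0+0+0+0+0+1+0 mod 2 = 1
  s[3] = (0000000111111110000000011111111)·(0101001100110000010011101010010) mod 2 = 0+0+0+0+0+0+0+1+0+0+1+1+0+0+0+0+0+0+0+0+0+0+0+0+1+0+1+0+0+1+0 mod 2 = 0
  s[4] = (0000000000000001111111111111111)·(0101001100110000010011101010010) mod 2 = 0+0+0+0+0+0+0+0+0+0+0+0+0+0+0+0+0+1+0+0+1+1+1+0+1+0+1+0+0+1+0 mod 2 = 1
Syndrome = 00101
Column i of H is the binary representation of i, so the syndrome is the binary index of the flipped bit.
Read s = 00101 with s[0] as LSB: 0·2^0 + 0·2^1 + 1·2^2 + 0·2^3 + 1·2^4 = 20.
Error is at bit position 20.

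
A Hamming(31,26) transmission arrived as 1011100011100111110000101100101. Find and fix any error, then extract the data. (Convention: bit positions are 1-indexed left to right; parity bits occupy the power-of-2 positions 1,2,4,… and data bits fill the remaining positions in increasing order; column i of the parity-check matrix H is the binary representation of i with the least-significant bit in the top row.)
Syndrome s = H · r^T (mod 2), r = 1011100011100111110000101100101:
  s[0] = (1010101010101010101010101010101)·(1011100011100111110000101100101) mod 2 = 1+0+1+0+1+0+0+0+1+0+1+0+0+0+1+0+1+0+0+0+0+0+1+0+1+0+0+0+1+0+1 mod 2 = 1
  s[1] = (0110011001100110011001100110011)·(1011100011100111110000101100101) mod 2 = 0+0+1+0+0+0+0+0+0+1+1+0+0+1+1+0+0+1+0+0+0+0+1+0+0+1+0+0+0+0+1 mod 2 = 1
  s[2] = (0001111000011110000111100001111)·(1011100011100111110000101100101) mod 2 = 0+0+0+1+1+0+0+0+0+0+0+0+0+1+1+0+0+0+0+0+0+0+1+0+0+0+0+0+1+0+1 mod 2 = 1
  s[3] = (0000000111111110000000011111111)·(1011100011100111110000101100101) mod 2 = 0+0+0+0+0+0+0+0+1+1+1+0+0+1+1+0+0+0+0+0+0+0+0+0+1+1+0+0+1+0+1 mod 2 = 1
  s[4] = (0000000000000001111111111111111)·(1011100011100111110000101100101) mod 2 = 0+0+0+0+0+0+0+0+0+0+0+0+0+0+0+1+1+1+0+0+0+0+1+0+1+1+0+0+1+0+1 mod 2 = 0
Syndrome = 11110
Column 15 of H equals this syndrome → error at bit 15 (1-indexed).
Flip bit 15: 1011100011100111110000101100101 → 1011100011100101110000101100101
Extract data bits at positions {3,5,6,7,9,10,11,12,13,14,15,17,18,19,20,21,22,23,24,25,26,27,28,29,30,31}: 11001110010110000101100101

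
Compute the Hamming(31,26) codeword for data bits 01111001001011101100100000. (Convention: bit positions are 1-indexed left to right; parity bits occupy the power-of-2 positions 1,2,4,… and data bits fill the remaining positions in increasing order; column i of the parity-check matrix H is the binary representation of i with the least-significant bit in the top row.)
Codeword c = d · G (mod 2), d = 01111001001011101100100000:
  c[0] = d·G[:,0] = (01111001001011101100100000)·(11011010101101010101010101) mod 2 = 0+1+0+1+1+0+0+0+0+0+1+0+0+1+0+0+0+1+0+0+0+0+0+0+0+0 mod 2 = 0
  c[1] = d·G[:,1] = (01111001001011101100100000)·(10110110011011001100110011) mod 2 = 0+0+1+1+0+0+0+0+0+0+1+0+1+1+0+0+1+1+0+0+1+0+0+0+0+0 mod 2 = 0
  c[2] = d·G[:,2] = (01111001001011101100100000)·(10000000000000000000000000) mod 2 = 0+0+0+0+0+0+0+0+0+0+0+0+0+0+0+0+0+0+0+0+0+0+0+0+0+0 mod 2 = 0
  c[3] = d·G[:,3] = (01111001001011101100100000)·(01110001111000111100001111) mod 2 = 0+1+1+1+0+0+0+1+0+0+1+0+0+0+1+0+1+1+0+0+0+0+0+0+0+0 mod 2 = 0
  c[4] = d·G[:,4] = (01111001001011101100100000)·(01000000000000000000000000) mod 2 = 0+1+0+0+0+0+0+0+0+0+0+0+0+0+0+0+0+0+0+0+0+0+0+0+0+0 mod 2 = 1
  c[5] = d·G[:,5] = (01111001001011101100100000)·(00100000000000000000000000) mod 2 = 0+0+1+0+0+0+0+0+0+0+0+0+0+0+0+0+0+0+0+0+0+0+0+0+0+0 mod 2 = 1
  c[6] = d·G[:,6] = (01111001001011101100100000)·(00010000000000000000000000) mod 2 = 0+0+0+1+0+0+0+0+0+0+0+0+0+0+0+0+0+0+0+0+0+0+0+0+0+0 mod 2 = 1
  c[7] = d·G[:,7] = (01111001001011101100100000)·(00001111111000000011111111) mod 2 = 0+0+0+0+1+0+0+1+0+0+1+0+0+0+0+0+0+0+0+0+1+0+0+0+0+0 mod 2 = 0
  c[8] = d·G[:,8] = (01111001001011101100100000)·(00001000000000000000000000) mod 2 = 0+0+0+0+1+0+0+0+0+0+0+0+0+0+0+0+0+0+0+0+0+0+0+0+0+0 mod 2 = 1
  c[9] = d·G[:,9] = (01111001001011101100100000)·(00000100000000000000000000) mod 2 = 0+0+0+0+0+0+0+0+0+0+0+0+0+0+0+0+0+0+0+0+0+0+0+0+0+0 mod 2 = 0
  c[10] = d·G[:,10] = (01111001001011101100100000)·(00000010000000000000000000) mod 2 = 0+0+0+0+0+0+0+0+0+0+0+0+0+0+0+0+0+0+0+0+0+0+0+0+0+0 mod 2 = 0
  c[11] = d·G[:,11] = (01111001001011101100100000)·(00000001000000000000000000) mod 2 = 0+0+0+0+0+0+0+1+0+0+0+0+0+0+0+0+0+0+0+0+0+0+0+0+0+0 mod 2 = 1
  c[12] = d·G[:,12] = (01111001001011101100100000)·(00000000100000000000000000) mod 2 = 0+0+0+0+0+0+0+0+0+0+0+0+0+0+0+0+0+0+0+0+0+0+0+0+0+0 mod 2 = 0
  c[13] = d·G[:,13] = (01111001001011101100100000)·(00000000010000000000000000) mod 2 = 0+0+0+0+0+0+0+0+0+0+0+0+0+0+0+0+0+0+0+0+0+0+0+0+0+0 mod 2 = 0
  c[14] = d·G[:,14] = (01111001001011101100100000)·(00000000001000000000000000) mod 2 = 0+0+0+0+0+0+0+0+0+0+1+0+0+0+0+0+0+0+0+0+0+0+0+0+0+0 mod 2 = 1
  c[15] = d·G[:,15] = (01111001001011101100100000)·(00000000000111111111111111) mod 2 = 0+0+0+0+0+0+0+0+0+0+0+0+1+1+1+0+1+1+0+0+1+0+0+0+0+0 mod 2 = 0
  c[16] = d·G[:,16] = (01111001001011101100100000)·(00000000000100000000000000) mod 2 = 0+0+0+0+0+0+0+0+0+0+0+0+0+0+0+0+0+0+0+0+0+0+0+0+0+0 mod 2 = 0
  c[17] = d·G[:,17] = (01111001001011101100100000)·(00000000000010000000000000) mod 2 = 0+0+0+0+0+0+0+0+0+0+0+0+1+0+0+0+0+0+0+0+0+0+0+0+0+0 mod 2 = 1
  c[18] = d·G[:,18] = (01111001001011101100100000)·(00000000000001000000000000) mod 2 = 0+0+0+0+0+0+0+0+0+0+0+0+0+1+0+0+0+0+0+0+0+0+0+0+0+0 mod 2 = 1
  c[19] = d·G[:,19] = (01111001001011101100100000)·(00000000000000100000000000) mod 2 = 0+0+0+0+0+0+0+0+0+0+0+0+0+0+1+0+0+0+0+0+0+0+0+0+0+0 mod 2 = 1
  c[20] = d·G[:,20] = (01111001001011101100100000)·(00000000000000010000000000) mod 2 = 0+0+0+0+0+0+0+0+0+0+0+0+0+0+0+0+0+0+0+0+0+0+0+0+0+0 mod 2 = 0
  c[21] = d·G[:,21] = (01111001001011101100100000)·(00000000000000001000000000) mod 2 = 0+0+0+0+0+0+0+0+0+0+0+0+0+0+0+0+1+0+0+0+0+0+0+0+0+0 mod 2 = 1
  c[22] = d·G[:,22] = (01111001001011101100100000)·(00000000000000000100000000) mod 2 = 0+0+0+0+0+0+0+0+0+0+0+0+0+0+0+0+0+1+0+0+0+0+0+0+0+0 mod 2 = 1
  c[23] = d·G[:,23] = (01111001001011101100100000)·(00000000000000000010000000) mod 2 = 0+0+0+0+0+0+0+0+0+0+0+0+0+0+0+0+0+0+0+0+0+0+0+0+0+0 mod 2 = 0
  c[24] = d·G[:,24] = (01111001001011101100100000)·(00000000000000000001000000) mod 2 = 0+0+0+0+0+0+0+0+0+0+0+0+0+0+0+0+0+0+0+0+0+0+0+0+0+0 mod 2 = 0
  c[25] = d·G[:,25] = (01111001001011101100100000)·(00000000000000000000100000) mod 2 = 0+0+0+0+0+0+0+0+0+0+0+0+0+0+0+0+0+0+0+0+1+0+0+0+0+0 mod 2 = 1
  c[26] = d·G[:,26] = (01111001001011101100100000)·(00000000000000000000010000) mod 2 = 0+0+0+0+0+0+0+0+0+0+0+0+0+0+0+0+0+0+0+0+0+0+0+0+0+0 mod 2 = 0
  c[27] = d·G[:,27] = (01111001001011101100100000)·(00000000000000000000001000) mod 2 = 0+0+0+0+0+0+0+0+0+0+0+0+0+0+0+0+0+0+0+0+0+0+0+0+0+0 mod 2 = 0
  c[28] = d·G[:,28] = (01111001001011101100100000)·(00000000000000000000000100) mod 2 = 0+0+0+0+0+0+0+0+0+0+0+0+0+0+0+0+0+0+0+0+0+0+0+0+0+0 mod 2 = 0
  c[29] = d·G[:,29] = (01111001001011101100100000)·(00000000000000000000000010) mod 2 = 0+0+0+0+0+0+0+0+0+0+0+0+0+0+0+0+0+0+0+0+0+0+0+0+0+0 mod 2 = 0
  c[30] = d·G[:,30] = (01111001001011101100100000)·(00000000000000000000000001) mod 2 = 0+0+0+0+0+0+0+0+0+0+0+0+0+0+0+0+0+0+0+0+0+0+0+0+0+0 mod 2 = 0
Codeword = 0000111010010010011101100100000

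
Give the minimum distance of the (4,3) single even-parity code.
d_min = 2 (flipping one data bit also flips the parity bit, so the two closest codewords differ in exactly 2 positions).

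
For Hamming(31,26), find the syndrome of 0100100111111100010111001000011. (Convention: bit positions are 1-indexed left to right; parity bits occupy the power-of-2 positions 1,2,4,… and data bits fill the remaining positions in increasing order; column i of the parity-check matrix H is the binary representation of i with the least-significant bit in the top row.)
Syndrome s = H · r^T (mod 2), r = 0100100111111100010111001000011:
  s[0] = (1010101010101010101010101010101)·(0100100111111100010111001000011) mod 2 = 0+0+0+0+1+0+0+0+1+0+1+0+1+0+0+0+0+0+0+0+1+0+0+0+1+0+0+0+0+0+1 mod 2 = 1
  s[1] = (0110011001100110011001100110011)·(0100100111111100010111001000011) mod 2 = 0+1+0+0+0+0+0+0+0+1+1+0+0+1+0+0+0+1+0+0+0+1+0+0+0+0+0+0+0+1+1 mod 2 = 0
  s[2] = (0001111000011110000111100001111)·(0100100111111100010111001000011) mod 2 = 0+0+0+0+1+0+0+0+0+0+0+1+1+1+0+0+0+0+0+1+1+1+0+0+0+0+0+0+0+1+1 mod 2 = 1
  s[3] = (0000000111111110000000011111111)·(0100100111111100010111001000011) mod 2 = 0+0+0+0+0+0+0+1+1+1+1+1+1+1+0+0+0+0+0+0+0+0+0+0+1+0+0+0+0+1+1 mod 2 = 0
  s[4] = (0000000000000001111111111111111)·(0100100111111100010111001000011) mod 2 = 0+0+0+0+0+0+0+0+0+0+0+0+0+0+0+0+0+1+0+1+1+1+0+0+1+0+0+0+0+1+1 mod 2 = 1
Syndrome = 10101
Non-zero syndrome: error at position 21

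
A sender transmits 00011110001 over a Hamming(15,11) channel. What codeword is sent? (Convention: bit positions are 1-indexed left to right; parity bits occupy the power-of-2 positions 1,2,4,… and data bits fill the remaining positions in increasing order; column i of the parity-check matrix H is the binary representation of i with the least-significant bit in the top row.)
Codeword c = d · G (mod 2), d = 00011110001:
  c[0] = d·G[:,0] = (00011110001)·(11011010101) mod 2 = 0+0+0+1+1+0+1+0+0+0+1 mod 2 = 0
  c[1] = d·G[:,1] = (00011110001)·(10110110011) mod 2 = 0+0+0+1+0+1+1+0+0+0+1 mod 2 = 0
  c[2] = d·G[:,2] = (00011110001)·(10000000000) mod 2 = 0+0+0+0+0+0+0+0+0+0+0 mod 2 = 0
  c[3] = d·G[:,3] = (00011110001)·(01110001111) mod 2 = 0+0+0+1+0+0+0+0+0+0+1 mod 2 = 0
  c[4] = d·G[:,4] = (00011110001)·(01000000000) mod 2 = 0+0+0+0+0+0+0+0+0+0+0 mod 2 = 0
  c[5] = d·G[:,5] = (00011110001)·(00100000000) mod 2 = 0+0+0+0+0+0+0+0+0+0+0 mod 2 = 0
  c[6] = d·G[:,6] = (00011110001)·(00010000000) mod 2 = 0+0+0+1+0+0+0+0+0+0+0 mod 2 = 1
  c[7] = d·G[:,7] = (00011110001)·(00001111111) mod 2 = 0+0+0+0+1+1+1+0+0+0+1 mod 2 = 0
  c[8] = d·G[:,8] = (00011110001)·(00001000000) mod 2 = 0+0+0+0+1+0+0+0+0+0+0 mod 2 = 1
  c[9] = d·G[:,9] = (00011110001)·(00000100000) mod 2 = 0+0+0+0+0+1+0+0+0+0+0 mod 2 = 1
  c[10] = d·G[:,10] = (00011110001)·(00000010000) mod 2 = 0+0+0+0+0+0+1+0+0+0+0 mod 2 = 1
  c[11] = d·G[:,11] = (00011110001)·(00000001000) mod 2 = 0+0+0+0+0+0+0+0+0+0+0 mod 2 = 0
  c[12] = d·G[:,12] = (00011110001)·(00000000100) mod 2 = 0+0+0+0+0+0+0+0+0+0+0 mod 2 = 0
  c[13] = d·G[:,13] = (00011110001)·(00000000010) mod 2 = 0+0+0+0+0+0+0+0+0+0+0 mod 2 = 0
  c[14] = d·G[:,14] = (00011110001)·(00000000001) mod 2 = 0+0+0+0+0+0+0+0+0+0+1 mod 2 = 1
Codeword = 000000101110001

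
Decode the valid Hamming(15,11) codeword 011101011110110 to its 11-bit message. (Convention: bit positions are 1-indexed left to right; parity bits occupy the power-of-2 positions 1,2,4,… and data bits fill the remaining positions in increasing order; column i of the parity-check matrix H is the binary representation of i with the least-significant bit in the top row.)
Parity bits occupy power-of-2 positions; data bits are at positions {3,5,6,7,9,10,11,12,13,14,15} (1-indexed).
Extract: c[3]=1 c[5]=0 c[6]=1 c[7]=0 c[9]=1 c[10]=1 c[11]=1 c[12]=0 c[13]=1 c[14]=1 c[15]=0
Data = 10101110110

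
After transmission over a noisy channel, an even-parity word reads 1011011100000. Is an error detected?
Sum of received bits: 1+0+1+1+0+1+1+1+0+0+0+0+0 = 6; 6 mod 2 = 0. Result is 0 → no error detected.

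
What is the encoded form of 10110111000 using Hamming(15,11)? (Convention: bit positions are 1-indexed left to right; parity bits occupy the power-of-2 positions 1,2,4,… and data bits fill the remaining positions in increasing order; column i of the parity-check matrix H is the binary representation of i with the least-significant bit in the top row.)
Codeword c = d · G (mod 2), d = 10110111000:
  c[0] = d·G[:,0] = (10110111000)·(11011010101) mod 2 = 1+0+0+1+0+0+1+0+0+0+0 mod 2 = 1
  c[1] = d·G[:,1] = (10110111000)·(10110110011) mod 2 = 1+0+1+1+0+1+1+0+0+0+0 mod 2 = 1
  c[2] = d·G[:,2] = (10110111000)·(10000000000) mod 2 = 1+0+0+0+0+0+0+0+0+0+0 mod 2 = 1
  c[3] = d·G[:,3] = (10110111000)·(01110001111) mod 2 = 0+0+1+1+0+0+0+1+0+0+0 mod 2 = 1
  c[4] = d·G[:,4] = (10110111000)·(01000000000) mod 2 = 0+0+0+0+0+0+0+0+0+0+0 mod 2 = 0
  c[5] = d·G[:,5] = (10110111000)·(00100000000) mod 2 = 0+0+1+0+0+0+0+0+0+0+0 mod 2 = 1
  c[6] = d·G[:,6] = (10110111000)·(00010000000) mod 2 = 0+0+0+1+0+0+0+0+0+0+0 mod 2 = 1
  c[7] = d·G[:,7] = (10110111000)·(00001111111) mod 2 = 0+0+0+0+0+1+1+1+0+0+0 mod 2 = 1
  c[8] = d·G[:,8] = (10110111000)·(00001000000) mod 2 = 0+0+0+0+0+0+0+0+0+0+0 mod 2 = 0
  c[9] = d·G[:,9] = (10110111000)·(00000100000) mod 2 = 0+0+0+0+0+1+0+0+0+0+0 mod 2 = 1
  c[10] = d·G[:,10] = (10110111000)·(00000010000) mod 2 = 0+0+0+0+0+0+1+0+0+0+0 mod 2 = 1
  c[11] = d·G[:,11] = (10110111000)·(00000001000) mod 2 = 0+0+0+0+0+0+0+1+0+0+0 mod 2 = 1
  c[12] = d·G[:,12] = (10110111000)·(00000000100) mod 2 = 0+0+0+0+0+0+0+0+0+0+0 mod 2 = 0
  c[13] = d·G[:,13] = (10110111000)·(00000000010) mod 2 = 0+0+0+0+0+0+0+0+0+0+0 mod 2 = 0
  c[14] = d·G[:,14] = (10110111000)·(00000000001) mod 2 = 0+0+0+0+0+0+0+0+0+0+0 mod 2 = 0
Codeword = 111101110111000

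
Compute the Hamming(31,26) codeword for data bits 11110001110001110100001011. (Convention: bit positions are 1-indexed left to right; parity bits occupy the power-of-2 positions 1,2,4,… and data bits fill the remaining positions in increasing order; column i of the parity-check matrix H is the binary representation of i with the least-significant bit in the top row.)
Codeword c = d · G (mod 2), d = 11110001110001110100001011:
  c[0] = d·G[:,0] = (11110001110001110100001011)·(11011010101101010101010101) mod 2 = 1+1+0+1+0+0+0+0+1+0+0+0+0+1+0+1+0+1+0+0+0+0+0+0+0+1 mod 2 = 0
  c[1] = d·G[:,1] = (11110001110001110100001011)·(10110110011011001100110011) mod 2 = 1+0+1+1+0+0+0+0+0+1+0+0+0+1+0+0+0+1+0+0+0+0+0+0+1+1 mod 2 = 0
  c[2] = d·G[:,2] = (11110001110001110100001011)·(10000000000000000000000000) mod 2 = 1+0+0+0+0+0+0+0+0+0+0+0+0+0+0+0+0+0+0+0+0+0+0+0+0+0 mod 2 = 1
  c[3] = d·G[:,3] = (11110001110001110100001011)·(01110001111000111100001111) mod 2 = 0+1+1+1+0+0+0+1+1+1+0+0+0+0+1+1+0+1+0+0+0+0+1+0+1+1 mod 2 = 0
  c[4] = d·G[:,4] = (11110001110001110100001011)·(01000000000000000000000000) mod 2 = 0+1+0+0+0+0+0+0+0+0+0+0+0+0+0+0+0+0+0+0+0+0+0+0+0+0 mod 2 = 1
  c[5] = d·G[:,5] = (11110001110001110100001011)·(00100000000000000000000000) mod 2 = 0+0+1+0+0+0+0+0+0+0+0+0+0+0+0+0+0+0+0+0+0+0+0+0+0+0 mod 2 = 1
  c[6] = d·G[:,6] = (11110001110001110100001011)·(00010000000000000000000000) mod 2 = 0+0+0+1+0+0+0+0+0+0+0+0+0+0+0+0+0+0+0+0+0+0+0+0+0+0 mod 2 = 1
  c[7] = d·G[:,7] = (11110001110001110100001011)·(00001111111000000011111111) mod 2 = 0+0+0+0+0+0+0+1+1+1+0+0+0+0+0+0+0+0+0+0+0+0+1+0+1+1 mod 2 = 0
  c[8] = d·G[:,8] = (11110001110001110100001011)·(00001000000000000000000000) mod 2 = 0+0+0+0+0+0+0+0+0+0+0+0+0+0+0+0+0+0+0+0+0+0+0+0+0+0 mod 2 = 0
  c[9] = d·G[:,9] = (11110001110001110100001011)·(00000100000000000000000000) mod 2 = 0+0+0+0+0+0+0+0+0+0+0+0+0+0+0+0+0+0+0+0+0+0+0+0+0+0 mod 2 = 0
  c[10] = d·G[:,10] = (11110001110001110100001011)·(00000010000000000000000000) mod 2 = 0+0+0+0+0+0+0+0+0+0+0+0+0+0+0+0+0+0+0+0+0+0+0+0+0+0 mod 2 = 0
  c[11] = d·G[:,11] = (11110001110001110100001011)·(00000001000000000000000000) mod 2 = 0+0+0+0+0+0+0+1+0+0+0+0+0+0+0+0+0+0+0+0+0+0+0+0+0+0 mod 2 = 1
  c[12] = d·G[:,12] = (11110001110001110100001011)·(00000000100000000000000000) mod 2 = 0+0+0+0+0+0+0+0+1+0+0+0+0+0+0+0+0+0+0+0+0+0+0+0+0+0 mod 2 = 1
  c[13] = d·G[:,13] = (11110001110001110100001011)·(00000000010000000000000000) mod 2 = 0+0+0+0+0+0+0+0+0+1+0+0+0+0+0+0+0+0+0+0+0+0+0+0+0+0 mod 2 = 1
  c[14] = d·G[:,14] = (11110001110001110100001011)·(00000000001000000000000000) mod 2 = 0+0+0+0+0+0+0+0+0+0+0+0+0+0+0+0+0+0+0+0+0+0+0+0+0+0 mod 2 = 0
  c[15] = d·G[:,15] = (11110001110001110100001011)·(00000000000111111111111111) mod 2 = 0+0+0+0+0+0+0+0+0+0+0+0+0+1+1+1+0+1+0+0+0+0+1+0+1+1 mod 2 = 1
  c[16] = d·G[:,16] = (11110001110001110100001011)·(00000000000100000000000000) mod 2 = 0+0+0+0+0+0+0+0+0+0+0+0+0+0+0+0+0+0+0+0+0+0+0+0+0+0 mod 2 = 0
  c[17] = d·G[:,17] = (11110001110001110100001011)·(00000000000010000000000000) mod 2 = 0+0+0+0+0+0+0+0+0+0+0+0+0+0+0+0+0+0+0+0+0+0+0+0+0+0 mod 2 = 0
  c[18] = d·G[:,18] = (11110001110001110100001011)·(00000000000001000000000000) mod 2 = 0+0+0+0+0+0+0+0+0+0+0+0+0+1+0+0+0+0+0+0+0+0+0+0+0+0 mod 2 = 1
  c[19] = d·G[:,19] = (11110001110001110100001011)·(00000000000000100000000000) mod 2 = 0+0+0+0+0+0+0+0+0+0+0+0+0+0+1+0+0+0+0+0+0+0+0+0+0+0 mod 2 = 1
  c[20] = d·G[:,20] = (11110001110001110100001011)·(00000000000000010000000000) mod 2 = 0+0+0+0+0+0+0+0+0+0+0+0+0+0+0+1+0+0+0+0+0+0+0+0+0+0 mod 2 = 1
  c[21] = d·G[:,21] = (11110001110001110100001011)·(00000000000000001000000000) mod 2 = 0+0+0+0+0+0+0+0+0+0+0+0+0+0+0+0+0+0+0+0+0+0+0+0+0+0 mod 2 = 0
  c[22] = d·G[:,22] = (11110001110001110100001011)·(00000000000000000100000000) mod 2 = 0+0+0+0+0+0+0+0+0+0+0+0+0+0+0+0+0+1+0+0+0+0+0+0+0+0 mod 2 = 1
  c[23] = d·G[:,23] = (11110001110001110100001011)·(00000000000000000010000000) mod 2 = 0+0+0+0+0+0+0+0+0+0+0+0+0+0+0+0+0+0+0+0+0+0+0+0+0+0 mod 2 = 0
  c[24] = d·G[:,24] = (11110001110001110100001011)·(00000000000000000001000000) mod 2 = 0+0+0+0+0+0+0+0+0+0+0+0+0+0+0+0+0+0+0+0+0+0+0+0+0+0 mod 2 = 0
  c[25] = d·G[:,25] = (11110001110001110100001011)·(00000000000000000000100000) mod 2 = 0+0+0+0+0+0+0+0+0+0+0+0+0+0+0+0+0+0+0+0+0+0+0+0+0+0 mod 2 = 0
  c[26] = d·G[:,26] = (11110001110001110100001011)·(00000000000000000000010000) mod 2 = 0+0+0+0+0+0+0+0+0+0+0+0+0+0+0+0+0+0+0+0+0+0+0+0+0+0 mod 2 = 0
  c[27] = d·G[:,27] = (11110001110001110100001011)·(00000000000000000000001000) mod 2 = 0+0+0+0+0+0+0+0+0+0+0+0+0+0+0+0+0+0+0+0+0+0+1+0+0+0 mod 2 = 1
  c[28] = d·G[:,28] = (11110001110001110100001011)·(00000000000000000000000100) mod 2 = 0+0+0+0+0+0+0+0+0+0+0+0+0+0+0+0+0+0+0+0+0+0+0+0+0+0 mod 2 = 0
  c[29] = d·G[:,29] = (11110001110001110100001011)·(00000000000000000000000010) mod 2 = 0+0+0+0+0+0+0+0+0+0+0+0+0+0+0+0+0+0+0+0+0+0+0+0+1+0 mod 2 = 1
  c[30] = d·G[:,30] = (11110001110001110100001011)·(00000000000000000000000001) mod 2 = 0+0+0+0+0+0+0+0+0+0+0+0+0+0+0+0+0+0+0+0+0+0+0+0+0+1 mod 2 = 1
Codeword = 0010111000011101001110100001011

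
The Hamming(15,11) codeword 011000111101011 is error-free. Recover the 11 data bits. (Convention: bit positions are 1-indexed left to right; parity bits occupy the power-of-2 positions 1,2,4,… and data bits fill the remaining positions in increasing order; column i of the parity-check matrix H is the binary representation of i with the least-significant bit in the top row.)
Parity bits occupy power-of-2 positions; data bits are at positions {3,5,6,7,9,10,11,12,13,14,15} (1-indexed).
Extract: c[3]=1 c[5]=0 c[6]=0 c[7]=1 c[9]=1 c[10]=1 c[11]=0 c[12]=1 c[13]=0 c[14]=1 c[15]=1
Data = 10011101011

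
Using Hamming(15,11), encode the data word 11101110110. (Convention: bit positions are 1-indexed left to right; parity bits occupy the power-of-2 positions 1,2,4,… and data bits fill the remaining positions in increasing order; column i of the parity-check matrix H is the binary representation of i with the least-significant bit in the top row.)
Codeword c = d · G (mod 2), d = 11101110110:
  c[0] = d·G[:,0] = (11101110110)·(11011010101) mod 2 = 1+1+0+0+1+0+1+0+1+0+0 mod 2 = 1
  c[1] = d·G[:,1] = (11101110110)·(10110110011) mod 2 = 1+0+1+0+0+1+1+0+0+1+0 mod 2 = 1
  c[2] = d·G[:,2] = (11101110110)·(10000000000) mod 2 = 1+0+0+0+0+0+0+0+0+0+0 mod 2 = 1
  c[3] = d·G[:,3] = (11101110110)·(01110001111) mod 2 = 0+1+1+0+0+0+0+0+1+1+0 mod 2 = 0
  c[4] = d·G[:,4] = (11101110110)·(01000000000) mod 2 = 0+1+0+0+0+0+0+0+0+0+0 mod 2 = 1
  c[5] = d·G[:,5] = (11101110110)·(00100000000) mod 2 = 0+0+1+0+0+0+0+0+0+0+0 mod 2 = 1
  c[6] = d·G[:,6] = (11101110110)·(00010000000) mod 2 = 0+0+0+0+0+0+0+0+0+0+0 mod 2 = 0
  c[7] = d·G[:,7] = (11101110110)·(00001111111) mod 2 = 0+0+0+0+1+1+1+0+1+1+0 mod 2 = 1
  c[8] = d·G[:,8] = (11101110110)·(00001000000) mod 2 = 0+0+0+0+1+0+0+0+0+0+0 mod 2 = 1
  c[9] = d·G[:,9] = (11101110110)·(00000100000) mod 2 = 0+0+0+0+0+1+0+0+0+0+0 mod 2 = 1
  c[10] = d·G[:,10] = (11101110110)·(00000010000) mod 2 = 0+0+0+0+0+0+1+0+0+0+0 mod 2 = 1
  c[11] = d·G[:,11] = (11101110110)·(00000001000) mod 2 = 0+0+0+0+0+0+0+0+0+0+0 mod 2 = 0
  c[12] = d·G[:,12] = (11101110110)·(00000000100) mod 2 = 0+0+0+0+0+0+0+0+1+0+0 mod 2 = 1
  c[13] = d·G[:,13] = (11101110110)·(00000000010) mod 2 = 0+0+0+0+0+0+0+0+0+1+0 mod 2 = 1
  c[14] = d·G[:,14] = (11101110110)·(00000000001) mod 2 = 0+0+0+0+0+0+0+0+0+0+0 mod 2 = 0
Codeword = 111011011110110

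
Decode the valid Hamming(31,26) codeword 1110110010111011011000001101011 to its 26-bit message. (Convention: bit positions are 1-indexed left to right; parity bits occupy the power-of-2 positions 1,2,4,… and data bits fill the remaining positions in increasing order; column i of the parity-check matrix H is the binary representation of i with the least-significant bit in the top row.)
Parity bits occupy power-of-2 positions; data bits are at positions {3,5,6,7,9,10,11,12,13,14,15,17,18,19,20,21,22,23,24,25,26,27,28,29,30,31} (1-indexed).
Extract: c[3]=1 c[5]=1 c[6]=1 c[7]=0 c[9]=1 c[10]=0 c[11]=1 c[12]=1 c[13]=1 c[14]=0 c[15]=1 c[17]=0 c[18]=1 c[19]=1 c[20]=0 c[21]=0 c[22]=0 c[23]=0 c[24]=0 c[25]=1 c[26]=1 c[27]=0 c[28]=1 c[29]=0 c[30]=1 c[31]=1
Data = 11101011101011000001101011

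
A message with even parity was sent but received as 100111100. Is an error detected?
Sum of received bits: 1+0+0+1+1+1+1+0+0 = 5; 5 mod 2 = 1. Result is 1 ≠ 0 → error detected.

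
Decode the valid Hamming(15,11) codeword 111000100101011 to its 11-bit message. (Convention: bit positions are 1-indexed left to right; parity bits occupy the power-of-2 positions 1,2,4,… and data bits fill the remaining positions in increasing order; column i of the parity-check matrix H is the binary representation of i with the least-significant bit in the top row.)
Parity bits occupy power-of-2 positions; data bits are at positions {3,5,6,7,9,10,11,12,13,14,15} (1-indexed).
Extract: c[3]=1 c[5]=0 c[6]=0 c[7]=1 c[9]=0 c[10]=1 c[11]=0 c[12]=1 c[13]=0 c[14]=1 c[15]=1
Data = 10010101011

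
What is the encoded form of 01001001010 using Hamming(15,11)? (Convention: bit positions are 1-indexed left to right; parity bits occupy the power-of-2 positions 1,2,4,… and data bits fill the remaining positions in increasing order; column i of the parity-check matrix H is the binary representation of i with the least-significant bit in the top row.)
Codeword c = d · G (mod 2), d = 01001001010:
  c[0] = d·G[:,0] = (01001001010)·(11011010101) mod 2 = 0+1+0+0+1+0+0+0+0+0+0 mod 2 = 0
  c[1] = d·G[:,1] = (01001001010)·(10110110011) mod 2 = 0+0+0+0+0+0+0+0+0+1+0 mod 2 = 1
  c[2] = d·G[:,2] = (01001001010)·(10000000000) mod 2 = 0+0+0+0+0+0+0+0+0+0+0 mod 2 = 0
  c[3] = d·G[:,3] = (01001001010)·(01110001111) mod 2 = 0+1+0+0+0+0+0+1+0+1+0 mod 2 = 1
  c[4] = d·G[:,4] = (01001001010)·(01000000000) mod 2 = 0+1+0+0+0+0+0+0+0+0+0 mod 2 = 1
  c[5] = d·G[:,5] = (01001001010)·(00100000000) mod 2 = 0+0+0+0+0+0+0+0+0+0+0 mod 2 = 0
  c[6] = d·G[:,6] = (01001001010)·(00010000000) mod 2 = 0+0+0+0+0+0+0+0+0+0+0 mod 2 = 0
  c[7] = d·G[:,7] = (01001001010)·(00001111111) mod 2 = 0+0+0+0+1+0+0+1+0+1+0 mod 2 = 1
  c[8] = d·G[:,8] = (01001001010)·(00001000000) mod 2 = 0+0+0+0+1+0+0+0+0+0+0 mod 2 = 1
  c[9] = d·G[:,9] = (01001001010)·(00000100000) mod 2 = 0+0+0+0+0+0+0+0+0+0+0 mod 2 = 0
  c[10] = d·G[:,10] = (01001001010)·(00000010000) mod 2 = 0+0+0+0+0+0+0+0+0+0+0 mod 2 = 0
  c[11] = d·G[:,11] = (01001001010)·(00000001000) mod 2 = 0+0+0+0+0+0+0+1+0+0+0 mod 2 = 1
  c[12] = d·G[:,12] = (01001001010)·(00000000100) mod 2 = 0+0+0+0+0+0+0+0+0+0+0 mod 2 = 0
  c[13] = d·G[:,13] = (01001001010)·(00000000010) mod 2 = 0+0+0+0+0+0+0+0+0+1+0 mod 2 = 1
  c[14] = d·G[:,14] = (01001001010)·(00000000001) mod 2 = 0+0+0+0+0+0+0+0+0+0+0 mod 2 = 0
Codeword = 010110011001010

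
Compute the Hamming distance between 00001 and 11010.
XOR = 11011, count of 1s = 4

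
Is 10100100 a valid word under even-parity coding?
Sum of all bits: 1+0+1+0+0+1+0+0 = 3; 3 mod 2 = 1. Result is 1 → parity error detected.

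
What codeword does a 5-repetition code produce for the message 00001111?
Repeat each bit 5× and concatenate:
0→00000  0→00000  0→00000  0→00000  1→11111  1→11111  1→11111  1→11111
Codeword = 0000000000000000000011111111111111111111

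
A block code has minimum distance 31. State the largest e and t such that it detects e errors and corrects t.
(a) Detection requires d_min ≥ e+1, so e ≤ d_min − 1 = 30.
(b) Correction requires d_min ≥ 2t+1, so t ≤ ⌊(d_min − 1)/2⌋ = ⌊30/2⌋ = 15.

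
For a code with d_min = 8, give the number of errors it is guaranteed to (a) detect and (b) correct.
(a) Detection requires d_min ≥ e+1, so e ≤ d_min − 1 = 7.
(b) Correction requires d_min ≥ 2t+1, so t ≤ ⌊(d_min − 1)/2⌋ = ⌊7/2⌋ = 3.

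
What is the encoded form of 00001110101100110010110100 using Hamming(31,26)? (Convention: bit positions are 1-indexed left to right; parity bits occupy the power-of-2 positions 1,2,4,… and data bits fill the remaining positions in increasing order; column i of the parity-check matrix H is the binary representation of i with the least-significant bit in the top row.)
Codeword c = d · G (mod 2), d = 00001110101100110010110100:
  c[0] = d·G[:,0] = (00001110101100110010110100)·(11011010101101010101010101) mod 2 = 0+0+0+0+1+0+1+0+1+0+1+1+0+0+0+1+0+0+0+0+0+1+0+1+0+0 mod 2 = 0
  c[1] = d·G[:,1] = (00001110101100110010110100)·(10110110011011001100110011) mod 2 = 0+0+0+0+0+1+1+0+0+0+1+0+0+0+0+0+0+0+0+0+1+1+0+0+0+0 mod 2 = 1
  c[2] = d·G[:,2] = (00001110101100110010110100)·(10000000000000000000000000) mod 2 = 0+0+0+0+0+0+0+0+0+0+0+0+0+0+0+0+0+0+0+0+0+0+0+0+0+0 mod 2 = 0
  c[3] = d·G[:,3] = (00001110101100110010110100)·(01110001111000111100001111) mod 2 = 0+0+0+0+0+0+0+0+1+0+1+0+0+0+1+1+0+0+0+0+0+0+0+1+0+0 mod 2 = 1
  c[4] = d·G[:,4] = (00001110101100110010110100)·(01000000000000000000000000) mod 2 = 0+0+0+0+0+0+0+0+0+0+0+0+0+0+0+0+0+0+0+0+0+0+0+0+0+0 mod 2 = 0
  c[5] = d·G[:,5] = (00001110101100110010110100)·(00100000000000000000000000) mod 2 = 0+0+0+0+0+0+0+0+0+0+0+0+0+0+0+0+0+0+0+0+0+0+0+0+0+0 mod 2 = 0
  c[6] = d·G[:,6] = (00001110101100110010110100)·(00010000000000000000000000) mod 2 = 0+0+0+0+0+0+0+0+0+0+0+0+0+0+0+0+0+0+0+0+0+0+0+0+0+0 mod 2 = 0
  c[7] = d·G[:,7] = (00001110101100110010110100)·(00001111111000000011111111) mod 2 = 0+0+0+0+1+1+1+0+1+0+1+0+0+0+0+0+0+0+1+0+1+1+0+1+0+0 mod 2 = 1
  c[8] = d·G[:,8] = (00001110101100110010110100)·(00001000000000000000000000) mod 2 = 0+0+0+0+1+0+0+0+0+0+0+0+0+0+0+0+0+0+0+0+0+0+0+0+0+0 mod 2 = 1
  c[9] = d·G[:,9] = (00001110101100110010110100)·(00000100000000000000000000) mod 2 = 0+0+0+0+0+1+0+0+0+0+0+0+0+0+0+0+0+0+0+0+0+0+0+0+0+0 mod 2 = 1
  c[10] = d·G[:,10] = (00001110101100110010110100)·(00000010000000000000000000) mod 2 = 0+0+0+0+0+0+1+0+0+0+0+0+0+0+0+0+0+0+0+0+0+0+0+0+0+0 mod 2 = 1
  c[11] = d·G[:,11] = (00001110101100110010110100)·(00000001000000000000000000) mod 2 = 0+0+0+0+0+0+0+0+0+0+0+0+0+0+0+0+0+0+0+0+0+0+0+0+0+0 mod 2 = 0
  c[12] = d·G[:,12] = (00001110101100110010110100)·(00000000100000000000000000) mod 2 = 0+0+0+0+0+0+0+0+1+0+0+0+0+0+0+0+0+0+0+0+0+0+0+0+0+0 mod 2 = 1
  c[13] = d·G[:,13] = (00001110101100110010110100)·(00000000010000000000000000) mod 2 = 0+0+0+0+0+0+0+0+0+0+0+0+0+0+0+0+0+0+0+0+0+0+0+0+0+0 mod 2 = 0
  c[14] = d·G[:,14] = (00001110101100110010110100)·(00000000001000000000000000) mod 2 = 0+0+0+0+0+0+0+0+0+0+1+0+0+0+0+0+0+0+0+0+0+0+0+0+0+0 mod 2 = 1
  c[15] = d·G[:,15] = (00001110101100110010110100)·(00000000000111111111111111) mod 2 = 0+0+0+0+0+0+0+0+0+0+0+1+0+0+1+1+0+0+1+0+1+1+0+1+0+0 mod 2 = 1
  c[16] = d·G[:,16] = (00001110101100110010110100)·(00000000000100000000000000) mod 2 = 0+0+0+0+0+0+0+0+0+0+0+1+0+0+0+0+0+0+0+0+0+0+0+0+0+0 mod 2 = 1
  c[17] = d·G[:,17] = (00001110101100110010110100)·(00000000000010000000000000) mod 2 = 0+0+0+0+0+0+0+0+0+0+0+0+0+0+0+0+0+0+0+0+0+0+0+0+0+0 mod 2 = 0
  c[18] = d·G[:,18] = (00001110101100110010110100)·(00000000000001000000000000) mod 2 = 0+0+0+0+0+0+0+0+0+0+0+0+0+0+0+0+0+0+0+0+0+0+0+0+0+0 mod 2 = 0
  c[19] = d·G[:,19] = (00001110101100110010110100)·(00000000000000100000000000) mod 2 = 0+0+0+0+0+0+0+0+0+0+0+0+0+0+1+0+0+0+0+0+0+0+0+0+0+0 mod 2 = 1
  c[20] = d·G[:,20] = (00001110101100110010110100)·(00000000000000010000000000) mod 2 = 0+0+0+0+0+0+0+0+0+0+0+0+0+0+0+1+0+0+0+0+0+0+0+0+0+0 mod 2 = 1
  c[21] = d·G[:,21] = (00001110101100110010110100)·(00000000000000001000000000) mod 2 = 0+0+0+0+0+0+0+0+0+0+0+0+0+0+0+0+0+0+0+0+0+0+0+0+0+0 mod 2 = 0
  c[22] = d·G[:,22] = (00001110101100110010110100)·(00000000000000000100000000) mod 2 = 0+0+0+0+0+0+0+0+0+0+0+0+0+0+0+0+0+0+0+0+0+0+0+0+0+0 mod 2 = 0
  c[23] = d·G[:,23] = (00001110101100110010110100)·(00000000000000000010000000) mod 2 = 0+0+0+0+0+0+0+0+0+0+0+0+0+0+0+0+0+0+1+0+0+0+0+0+0+0 mod 2 = 1
  c[24] = d·G[:,24] = (00001110101100110010110100)·(00000000000000000001000000) mod 2 = 0+0+0+0+0+0+0+0+0+0+0+0+0+0+0+0+0+0+0+0+0+0+0+0+0+0 mod 2 = 0
  c[25] = d·G[:,25] = (00001110101100110010110100)·(00000000000000000000100000) mod 2 = 0+0+0+0+0+0+0+0+0+0+0+0+0+0+0+0+0+0+0+0+1+0+0+0+0+0 mod 2 = 1
  c[26] = d·G[:,26] = (00001110101100110010110100)·(00000000000000000000010000) mod 2 = 0+0+0+0+0+0+0+0+0+0+0+0+0+0+0+0+0+0+0+0+0+1+0+0+0+0 mod 2 = 1
  c[27] = d·G[:,27] = (00001110101100110010110100)·(00000000000000000000001000) mod 2 = 0+0+0+0+0+0+0+0+0+0+0+0+0+0+0+0+0+0+0+0+0+0+0+0+0+0 mod 2 = 0
  c[28] = d·G[:,28] = (00001110101100110010110100)·(00000000000000000000000100) mod 2 = 0+0+0+0+0+0+0+0+0+0+0+0+0+0+0+0+0+0+0+0+0+0+0+1+0+0 mod 2 = 1
  c[29] = d·G[:,29] = (00001110101100110010110100)·(00000000000000000000000010) mod 2 = 0+0+0+0+0+0+0+0+0+0+0+0+0+0+0+0+0+0+0+0+0+0+0+0+0+0 mod 2 = 0
  c[30] = d·G[:,30] = (00001110101100110010110100)·(00000000000000000000000001) mod 2 = 0+0+0+0+0+0+0+0+0+0+0+0+0+0+0+0+0+0+0+0+0+0+0+0+0+0 mod 2 = 0
Codeword = 0101000111101011100110010110100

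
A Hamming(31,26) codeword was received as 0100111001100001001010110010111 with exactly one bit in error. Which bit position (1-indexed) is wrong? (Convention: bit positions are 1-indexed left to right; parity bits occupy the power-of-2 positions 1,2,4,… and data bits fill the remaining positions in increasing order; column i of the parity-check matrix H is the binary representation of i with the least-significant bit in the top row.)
Syndrome s = H · r^T (mod 2), r = 0100111001100001001010110010111:
  s[0] = (1010101010101010101010101010101)·(0100111001100001001010110010111) mod 2 = 0+0+0+0+1+0+1+0+0+0+1+0+0+0+0+0+0+0+1+0+1+0+1+0+0+0+1+0+1+0+1 mod 2 = 1
  s[1] = (0110011001100110011001100110011)·(0100111001100001001010110010111) mod 2 = 0+1+0+0+0+1+1+0+0+1+1+0+0+0+0+0+0+0+1+0+0+0+1+0+0+0+1+0+0+1+1 mod 2 = 0
  s[2] = (0001111000011110000111100001111)·(0100111001100001001010110010111) mod 2 = 0+0+0+0+1+1+1+0+0+0+0+0+0+0+0+0+0+0+0+0+1+0+1+0+0+0+0+0+1+1+1 mod 2 = 0
  s[3] = (0000000111111110000000011111111)·(0100111001100001001010110010111) mod 2 = 0+0+0+0+0+0+0+0+0+1+1+0+0+0+0+0+0+0+0+0+0+0+0+1+0+0+1+0+1+1+1 mod 2 = 1
  s[4] = (0000000000000001111111111111111)·(0100111001100001001010110010111) mod 2 = 0+0+0+0+0+0+0+0+0+0+0+0+0+0+0+1+0+0+1+0+1+0+1+1+0+0+1+0+1+1+1 mod 2 = 1
Syndrome = 10011
Column i of H is the binary representation of i, so the syndrome is the binary index of the flipped bit.
Read s = 10011 with s[0] as LSB: 1·2^0 + 0·2^1 + 0·2^2 + 1·2^3 + 1·2^4 = 25.
Error is at bit position 25.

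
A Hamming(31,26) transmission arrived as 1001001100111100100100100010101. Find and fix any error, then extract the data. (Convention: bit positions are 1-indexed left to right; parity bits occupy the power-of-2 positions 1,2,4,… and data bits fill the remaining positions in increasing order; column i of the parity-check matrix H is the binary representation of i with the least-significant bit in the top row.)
Syndrome s = H · r^T (mod 2), r = 1001001100111100100100100010101:
  s[0] = (1010101010101010101010101010101)·(1001001100111100100100100010101) mod 2 = 1+0+0+0+0+0+1+0+0+0+1+0+1+0+0+0+1+0+0+0+0+0+1+0+0+0+1+0+1+0+1 mod 2 = 1
  s[1] = (0110011001100110011001100110011)·(1001001100111100100100100010101) mod 2 = 0+0+0+0+0+0+1+0+0+0+1+0+0+1+0+0+0+0+0+0+0+0+1+0+0+0+1+0+0+0+1 mod 2 = 0
  s[2] = (0001111000011110000111100001111)·(1001001100111100100100100010101) mod 2 = 0+0+0+1+0+0+1+0+0+0+0+1+1+1+0+0+0+0+0+1+0+0+1+0+0+0+0+0+1+0+1 mod 2 = 1
  s[3] = (0000000111111110000000011111111)·(1001001100111100100100100010101) mod 2 = 0+0+0+0+0+0+0+1+0+0+1+1+1+1+0+0+0+0+0+0+0+0+0+0+0+0+1+0+1+0+1 mod 2 = 0
  s[4] = (0000000000000001111111111111111)·(1001001100111100100100100010101) mod 2 = 0+0+0+0+0+0+0+0+0+0+0+0+0+0+0+0+1+0+0+1+0+0+1+0+0+0+1+0+1+0+1 mod 2 = 0
Syndrome = 10100
Column 5 of H equals this syndrome → error at bit 5 (1-indexed).
Flip bit 5: 1001001100111100100100100010101 → 1001101100111100100100100010101
Extract data bits at positions {3,5,6,7,9,10,11,12,13,14,15,17,18,19,20,21,22,23,24,25,26,27,28,29,30,31}: 01010011110100100100010101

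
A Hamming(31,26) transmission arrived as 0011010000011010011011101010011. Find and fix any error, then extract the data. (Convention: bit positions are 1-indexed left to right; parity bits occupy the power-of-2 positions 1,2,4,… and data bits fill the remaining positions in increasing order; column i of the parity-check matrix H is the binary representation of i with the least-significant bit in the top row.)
Syndrome s = H · r^T (mod 2), r = 0011010000011010011011101010011:
  s[0] = (1010101010101010101010101010101)·(0011010000011010011011101010011) mod 2 = 0+0+1+0+0+0+0+0+0+0+0+0+1+0+1+0+0+0+1+0+1+0+1+0+1+0+1+0+0+0+1 mod 2 = 1
  s[1] = (0110011001100110011001100110011)·(0011010000011010011011101010011) mod 2 = 0+0+1+0+0+1+0+0+0+0+0+0+0+0+1+0+0+1+1+0+0+1+1+0+0+0+1+0+0+1+1 mod 2 = 0
  s[2] = (0001111000011110000111100001111)·(0011010000011010011011101010011) mod 2 = 0+0+0+1+0+1+0+0+0+0+0+1+1+0+1+0+0+0+0+0+1+1+1+0+0+0+0+0+0+1+1 mod 2 = 0
  s[3] = (0000000111111110000000011111111)·(0011010000011010011011101010011) mod 2 = 0+0+0+0+0+0+0+0+0+0+0+1+1+0+1+0+0+0+0+0+0+0+0+0+1+0+1+0+0+1+1 mod 2 = 1
  s[4] = (0000000000000001111111111111111)·(0011010000011010011011101010011) mod 2 = 0+0+0+0+0+0+0+0+0+0+0+0+0+0+0+0+0+1+1+0+1+1+1+0+1+0+1+0+0+1+1 mod 2 = 1
Syndrome = 10011
Column 25 of H equals this syndrome → error at bit 25 (1-indexed).
Flip bit 25: 0011010000011010011011101010011 → 0011010000011010011011100010011
Extract data bits at positions {3,5,6,7,9,10,11,12,13,14,15,17,18,19,20,21,22,23,24,25,26,27,28,29,30,31}: 10100001101011011100010011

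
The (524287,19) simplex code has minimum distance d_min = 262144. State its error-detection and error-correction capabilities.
Detection only: up to d_min − 1 = 262143 errors.
Correction: up to ⌊(d_min − 1)/2⌋ = ⌊262143/2⌋ = 131071 errors.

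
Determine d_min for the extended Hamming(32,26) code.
d_min = 4 (adding an overall parity bit to Hamming(31,26) raises d_min from 3 to 4).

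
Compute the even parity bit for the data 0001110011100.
Sum of data bits: 0+0+0+1+1+1+0+0+1+1+1+0+0 = 6.
6 mod 2 = 0, so parity bit = 0.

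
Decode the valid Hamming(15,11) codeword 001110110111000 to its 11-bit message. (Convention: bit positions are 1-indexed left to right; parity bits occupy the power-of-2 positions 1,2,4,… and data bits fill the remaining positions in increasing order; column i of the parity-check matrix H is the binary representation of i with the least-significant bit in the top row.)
Parity bits occupy power-of-2 positions; data bits are at positions {3,5,6,7,9,10,11,12,13,14,15} (1-indexed).
Extract: c[3]=1 c[5]=1 c[6]=0 c[7]=1 c[9]=0 c[10]=1 c[11]=1 c[12]=1 c[13]=0 c[14]=0 c[15]=0
Data = 11010111000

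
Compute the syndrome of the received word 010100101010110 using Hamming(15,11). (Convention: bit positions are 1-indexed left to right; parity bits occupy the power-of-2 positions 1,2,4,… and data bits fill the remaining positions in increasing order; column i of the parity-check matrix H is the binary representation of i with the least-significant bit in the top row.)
Syndrome s = H · r^T (mod 2), r = 010100101010110:
  s[0] = (101010101010101)·(010100101010110) mod 2 = 0+0+0+0+0+0+1+0+1+0+1+0+1+0+0 mod 2 = 0
  s[1] = (011001100110011)·(010100101010110) mod 2 = 0+1+0+0+0+0+1+0+0+0+1+0+0+1+0 mod 2 = 0
  s[2] = (000111100001111)·(010100101010110) mod 2 = 0+0+0+1+0+0+1+0+0+0+0+0+1+1+0 mod 2 = 0
  s[3] = (000000011111111)·(010100101010110) mod 2 = 0+0+0+0+0+0+0+0+1+0+1+0+1+1+0 mod 2 = 0
Syndrome = 0000
s = 0: no error detected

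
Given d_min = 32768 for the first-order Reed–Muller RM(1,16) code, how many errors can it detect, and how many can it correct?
Detection only: up to d_min − 1 = 32767 errors.
Correction: up to ⌊(d_min − 1)/2⌋ = ⌊32767/2⌋ = 16383 errors.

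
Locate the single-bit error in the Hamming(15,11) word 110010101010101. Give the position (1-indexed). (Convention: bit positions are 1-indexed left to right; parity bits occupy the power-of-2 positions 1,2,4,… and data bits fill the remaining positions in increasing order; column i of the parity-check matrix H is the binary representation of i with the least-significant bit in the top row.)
Syndrome s = H · r^T (mod 2), r = 110010101010101:
  s[0] = (101010101010101)·(110010101010101) mod 2 = 1+0+0+0+1+0+1+0+1+0+1+0+1+0+1 mod 2 = 1
  s[1] = (011001100110011)·(110010101010101) mod 2 = 0+1+0+0+0+0+1+0+0+0+1+0+0+0+1 mod 2 = 0
  s[2] = (000111100001111)·(110010101010101) mod 2 = 0+0+0+0+1+0+1+0+0+0+0+0+1+0+1 mod 2 = 0
  s[3] = (000000011111111)·(110010101010101) mod 2 = 0+0+0+0+0+0+0+0+1+0+1+0+1+0+1 mod 2 = 0
Syndrome = 1000
Column i of H is the binary representation of i, so the syndrome is the binary index of the flipped bit.
Read s = 1000 with s[0] as LSB: 1·2^0 + 0·2^1 + 0·2^2 + 0·2^3 = 1.
Error is at bit position 1.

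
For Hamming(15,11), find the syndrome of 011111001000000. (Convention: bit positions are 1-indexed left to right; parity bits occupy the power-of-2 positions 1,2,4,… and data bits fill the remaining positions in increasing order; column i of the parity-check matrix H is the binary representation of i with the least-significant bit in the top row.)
Syndrome s = H · r^T (mod 2), r = 011111001000000:
  s[0] = (101010101010101)·(011111001000000) mod 2 = 0+0+1+0+1+0+0+0+1+0+0+0+0+0+0 mod 2 = 1
  s[1] = (011001100110011)·(011111001000000) mod 2 = 0+1+1+0+0+1+0+0+0+0+0+0+0+0+0 mod 2 = 1
  s[2] = (000111100001111)·(011111001000000) mod 2 = 0+0+0+1+1+1+0+0+0+0+0+0+0+0+0 mod 2 = 1
  s[3] = (000000011111111)·(011111001000000) mod 2 = 0+0+0+0+0+0+0+0+1+0+0+0+0+0+0 mod 2 = 1
Syndrome = 1111
Non-zero syndrome: error at position 15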